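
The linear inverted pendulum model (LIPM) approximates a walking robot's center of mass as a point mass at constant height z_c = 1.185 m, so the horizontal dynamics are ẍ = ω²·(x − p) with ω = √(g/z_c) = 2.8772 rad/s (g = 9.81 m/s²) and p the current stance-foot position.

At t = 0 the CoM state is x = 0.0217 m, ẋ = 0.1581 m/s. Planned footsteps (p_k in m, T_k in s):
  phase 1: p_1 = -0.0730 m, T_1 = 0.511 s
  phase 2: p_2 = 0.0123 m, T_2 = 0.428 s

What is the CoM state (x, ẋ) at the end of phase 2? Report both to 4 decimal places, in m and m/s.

phase 1: p=-0.0730, T=0.511, ωT=1.470249, cosh=2.290094, sinh=2.060225; start (x,ẋ)=(0.021700, 0.158100) → end (x,ẋ)=(0.257080, 0.923415)
phase 2: p=0.0123, T=0.428, ωT=1.231442, cosh=1.859018, sinh=1.567147; start (x,ẋ)=(0.257080, 0.923415) → end (x,ẋ)=(0.970314, 2.820356)

x = 0.9703, ẋ = 2.8204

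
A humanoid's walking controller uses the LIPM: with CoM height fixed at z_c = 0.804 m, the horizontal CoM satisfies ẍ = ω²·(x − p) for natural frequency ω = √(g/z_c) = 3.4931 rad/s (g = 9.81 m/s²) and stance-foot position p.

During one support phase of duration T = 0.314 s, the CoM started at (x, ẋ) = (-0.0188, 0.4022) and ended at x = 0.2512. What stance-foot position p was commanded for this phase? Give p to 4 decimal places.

ωT = 3.4931·0.314 = 1.096833; cosh(ωT) = 1.664297, sinh(ωT) = 1.330371
x(T) = p + (x₀−p)·cosh(ωT) + (ẋ₀/ω)·sinh(ωT) ⇒ p·(1 − cosh) = x(T) − x₀·cosh − (ẋ₀/ω)·sinh
numerator   = 0.2512 − (-0.0188)·1.664297 − (0.4022/3.4931)·1.330371 = 0.129308
denominator = 1 − 1.664297 = -0.664297
p = 0.129308 / -0.664297 = -0.1947

p = -0.1947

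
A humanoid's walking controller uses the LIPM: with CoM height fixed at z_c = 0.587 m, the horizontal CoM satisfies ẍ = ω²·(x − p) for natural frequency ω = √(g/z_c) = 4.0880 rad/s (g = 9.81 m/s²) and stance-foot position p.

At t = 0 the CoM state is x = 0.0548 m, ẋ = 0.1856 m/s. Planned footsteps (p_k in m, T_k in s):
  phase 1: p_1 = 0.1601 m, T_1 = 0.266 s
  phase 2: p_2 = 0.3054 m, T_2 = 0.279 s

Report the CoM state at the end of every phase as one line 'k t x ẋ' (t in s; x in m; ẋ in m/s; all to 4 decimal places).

phase 1: p=0.1601, T=0.266, ωT=1.087408, cosh=1.651832, sinh=1.314743; start (x,ẋ)=(0.054800, 0.185600) → end (x,ẋ)=(0.045853, -0.259373)
phase 2: p=0.3054, T=0.279, ωT=1.140552, cosh=1.724069, sinh=1.404426; start (x,ẋ)=(0.045853, -0.259373) → end (x,ẋ)=(-0.231184, -1.937312)

1 0.2660 0.0459 -0.2594
2 0.5450 -0.2312 -1.9373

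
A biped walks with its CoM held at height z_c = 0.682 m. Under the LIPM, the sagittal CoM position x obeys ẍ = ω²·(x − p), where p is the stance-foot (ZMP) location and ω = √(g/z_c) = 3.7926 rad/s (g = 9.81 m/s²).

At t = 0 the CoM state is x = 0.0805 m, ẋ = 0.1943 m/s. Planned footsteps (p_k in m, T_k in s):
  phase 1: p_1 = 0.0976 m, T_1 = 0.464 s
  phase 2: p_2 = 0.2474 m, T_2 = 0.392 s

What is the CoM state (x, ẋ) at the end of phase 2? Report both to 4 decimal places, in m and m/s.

x = 0.3365, ẋ = 0.4763

phase 1: p=0.0976, T=0.464, ωT=1.759766, cosh=2.991582, sinh=2.819497; start (x,ẋ)=(0.080500, 0.194300) → end (x,ẋ)=(0.190891, 0.398410)
phase 2: p=0.2474, T=0.392, ωT=1.486699, cosh=2.324296, sinh=2.098178; start (x,ẋ)=(0.190891, 0.398410) → end (x,ẋ)=(0.336468, 0.476347)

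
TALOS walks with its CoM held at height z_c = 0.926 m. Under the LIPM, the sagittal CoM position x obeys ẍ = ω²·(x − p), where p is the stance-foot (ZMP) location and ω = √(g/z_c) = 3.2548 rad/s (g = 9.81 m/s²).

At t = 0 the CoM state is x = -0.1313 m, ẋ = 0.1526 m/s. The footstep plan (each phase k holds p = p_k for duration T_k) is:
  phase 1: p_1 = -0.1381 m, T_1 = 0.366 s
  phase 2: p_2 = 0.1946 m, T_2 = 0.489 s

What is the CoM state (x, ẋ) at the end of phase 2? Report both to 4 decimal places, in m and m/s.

x = -0.2236, ẋ = -1.1328

phase 1: p=-0.1381, T=0.366, ωT=1.191257, cosh=1.797527, sinh=1.493688; start (x,ẋ)=(-0.131300, 0.152600) → end (x,ẋ)=(-0.055846, 0.307362)
phase 2: p=0.1946, T=0.489, ωT=1.591597, cosh=2.557594, sinh=2.353994; start (x,ẋ)=(-0.055846, 0.307362) → end (x,ẋ)=(-0.223643, -1.132754)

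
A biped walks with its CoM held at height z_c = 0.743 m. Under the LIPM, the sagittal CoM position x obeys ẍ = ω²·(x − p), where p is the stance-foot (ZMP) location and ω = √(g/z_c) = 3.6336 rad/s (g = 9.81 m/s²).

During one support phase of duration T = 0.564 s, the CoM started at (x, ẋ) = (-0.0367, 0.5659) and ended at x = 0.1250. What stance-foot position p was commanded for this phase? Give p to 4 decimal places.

ωT = 3.6336·0.564 = 2.049350; cosh(ωT) = 3.945838, sinh(ωT) = 3.817019
x(T) = p + (x₀−p)·cosh(ωT) + (ẋ₀/ω)·sinh(ωT) ⇒ p·(1 − cosh) = x(T) − x₀·cosh − (ẋ₀/ω)·sinh
numerator   = 0.1250 − (-0.0367)·3.945838 − (0.5659/3.6336)·3.817019 = -0.324654
denominator = 1 − 3.945838 = -2.945838
p = -0.324654 / -2.945838 = 0.1102

p = 0.1102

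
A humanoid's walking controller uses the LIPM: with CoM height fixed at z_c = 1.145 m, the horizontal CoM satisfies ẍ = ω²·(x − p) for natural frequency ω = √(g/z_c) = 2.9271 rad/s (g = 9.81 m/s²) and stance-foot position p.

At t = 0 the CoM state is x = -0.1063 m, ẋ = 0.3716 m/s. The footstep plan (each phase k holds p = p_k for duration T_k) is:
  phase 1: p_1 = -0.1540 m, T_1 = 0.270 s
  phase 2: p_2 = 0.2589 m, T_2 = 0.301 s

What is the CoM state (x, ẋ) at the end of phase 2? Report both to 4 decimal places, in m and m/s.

x = 0.1322, ẋ = 0.1735

phase 1: p=-0.1540, T=0.270, ωT=0.790317, cosh=1.328898, sinh=0.875197; start (x,ẋ)=(-0.106300, 0.371600) → end (x,ẋ)=(0.020496, 0.616016)
phase 2: p=0.2589, T=0.301, ωT=0.881057, cosh=1.413897, sinh=0.999552; start (x,ẋ)=(0.020496, 0.616016) → end (x,ẋ)=(0.132180, 0.173463)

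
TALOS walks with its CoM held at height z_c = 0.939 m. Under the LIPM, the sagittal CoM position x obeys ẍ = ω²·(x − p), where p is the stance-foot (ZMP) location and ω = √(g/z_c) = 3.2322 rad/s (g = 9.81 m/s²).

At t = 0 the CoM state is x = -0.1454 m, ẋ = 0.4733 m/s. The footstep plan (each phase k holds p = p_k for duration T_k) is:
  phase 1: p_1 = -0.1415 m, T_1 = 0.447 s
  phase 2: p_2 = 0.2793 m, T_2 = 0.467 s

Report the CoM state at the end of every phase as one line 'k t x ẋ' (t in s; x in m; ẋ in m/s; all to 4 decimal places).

phase 1: p=-0.1415, T=0.447, ωT=1.444793, cosh=2.238385, sinh=2.002591; start (x,ẋ)=(-0.145400, 0.473300) → end (x,ẋ)=(0.143015, 1.034184)
phase 2: p=0.2793, T=0.467, ωT=1.509437, cosh=2.372610, sinh=2.151575; start (x,ẋ)=(0.143015, 1.034184) → end (x,ẋ)=(0.644374, 1.505946)

1 0.4470 0.1430 1.0342
2 0.9140 0.6444 1.5059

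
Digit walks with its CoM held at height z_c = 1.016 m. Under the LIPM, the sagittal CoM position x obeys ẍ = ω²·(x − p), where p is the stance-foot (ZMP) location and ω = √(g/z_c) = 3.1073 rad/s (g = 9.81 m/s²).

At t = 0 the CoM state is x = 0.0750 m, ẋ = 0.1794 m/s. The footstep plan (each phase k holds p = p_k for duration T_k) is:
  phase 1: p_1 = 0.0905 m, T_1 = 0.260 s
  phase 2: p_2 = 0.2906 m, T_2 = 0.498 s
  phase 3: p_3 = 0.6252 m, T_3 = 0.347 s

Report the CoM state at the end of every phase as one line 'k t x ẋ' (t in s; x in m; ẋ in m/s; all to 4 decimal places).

1 0.2600 0.1215 0.1979
2 0.7580 0.0183 -0.6923
3 1.1050 -0.6596 -3.5863

phase 1: p=0.0905, T=0.260, ωT=0.807898, cosh=1.344491, sinh=0.898697; start (x,ẋ)=(0.075000, 0.179400) → end (x,ẋ)=(0.121547, 0.197918)
phase 2: p=0.2906, T=0.498, ωT=1.547435, cosh=2.456098, sinh=2.243305; start (x,ẋ)=(0.121547, 0.197918) → end (x,ẋ)=(0.018274, -0.692302)
phase 3: p=0.6252, T=0.347, ωT=1.078233, cosh=1.639839, sinh=1.299643; start (x,ẋ)=(0.018274, -0.692302) → end (x,ẋ)=(-0.659618, -3.586259)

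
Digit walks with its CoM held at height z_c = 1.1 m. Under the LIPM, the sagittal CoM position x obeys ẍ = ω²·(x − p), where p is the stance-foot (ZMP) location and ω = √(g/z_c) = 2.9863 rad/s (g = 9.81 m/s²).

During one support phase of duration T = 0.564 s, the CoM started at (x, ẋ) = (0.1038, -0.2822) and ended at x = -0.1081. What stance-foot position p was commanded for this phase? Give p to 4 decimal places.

p = 0.0848

ωT = 2.9863·0.564 = 1.684273; cosh(ωT) = 2.787056, sinh(ωT) = 2.601477
x(T) = p + (x₀−p)·cosh(ωT) + (ẋ₀/ω)·sinh(ωT) ⇒ p·(1 − cosh) = x(T) − x₀·cosh − (ẋ₀/ω)·sinh
numerator   = -0.1081 − (0.1038)·2.787056 − (-0.2822/2.9863)·2.601477 = -0.151562
denominator = 1 − 2.787056 = -1.787056
p = -0.151562 / -1.787056 = 0.0848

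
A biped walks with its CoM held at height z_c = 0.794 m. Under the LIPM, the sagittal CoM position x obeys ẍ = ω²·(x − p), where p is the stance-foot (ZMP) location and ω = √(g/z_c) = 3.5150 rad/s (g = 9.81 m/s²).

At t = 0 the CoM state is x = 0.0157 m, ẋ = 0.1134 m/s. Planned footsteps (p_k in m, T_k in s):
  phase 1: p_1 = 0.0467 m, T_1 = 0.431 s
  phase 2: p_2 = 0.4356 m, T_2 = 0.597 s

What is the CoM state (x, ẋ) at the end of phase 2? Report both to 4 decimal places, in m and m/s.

x = -1.1512, ẋ = -5.4038

phase 1: p=0.0467, T=0.431, ωT=1.514965, cosh=2.384539, sinh=2.164723; start (x,ẋ)=(0.015700, 0.113400) → end (x,ẋ)=(0.042617, 0.034528)
phase 2: p=0.4356, T=0.597, ωT=2.098455, cosh=4.138104, sinh=4.015459; start (x,ẋ)=(0.042617, 0.034528) → end (x,ẋ)=(-1.151161, -5.403815)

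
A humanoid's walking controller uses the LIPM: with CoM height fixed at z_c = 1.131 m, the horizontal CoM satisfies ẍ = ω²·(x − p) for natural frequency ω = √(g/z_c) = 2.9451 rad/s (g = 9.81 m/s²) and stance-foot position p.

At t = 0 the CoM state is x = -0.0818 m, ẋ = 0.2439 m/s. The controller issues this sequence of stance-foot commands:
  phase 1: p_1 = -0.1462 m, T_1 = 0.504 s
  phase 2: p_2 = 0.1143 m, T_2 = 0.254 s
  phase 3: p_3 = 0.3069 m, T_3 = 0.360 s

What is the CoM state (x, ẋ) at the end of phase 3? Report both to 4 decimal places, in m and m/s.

phase 1: p=-0.1462, T=0.504, ωT=1.484330, cosh=2.319332, sinh=2.092678; start (x,ẋ)=(-0.081800, 0.243900) → end (x,ẋ)=(0.176471, 0.962592)
phase 2: p=0.1143, T=0.254, ωT=0.748055, cosh=1.293087, sinh=0.819801; start (x,ẋ)=(0.176471, 0.962592) → end (x,ẋ)=(0.462641, 1.394820)
phase 3: p=0.3069, T=0.360, ωT=1.060236, cosh=1.616713, sinh=1.270339; start (x,ẋ)=(0.462641, 1.394820) → end (x,ẋ)=(1.160330, 2.837693)

x = 1.1603, ẋ = 2.8377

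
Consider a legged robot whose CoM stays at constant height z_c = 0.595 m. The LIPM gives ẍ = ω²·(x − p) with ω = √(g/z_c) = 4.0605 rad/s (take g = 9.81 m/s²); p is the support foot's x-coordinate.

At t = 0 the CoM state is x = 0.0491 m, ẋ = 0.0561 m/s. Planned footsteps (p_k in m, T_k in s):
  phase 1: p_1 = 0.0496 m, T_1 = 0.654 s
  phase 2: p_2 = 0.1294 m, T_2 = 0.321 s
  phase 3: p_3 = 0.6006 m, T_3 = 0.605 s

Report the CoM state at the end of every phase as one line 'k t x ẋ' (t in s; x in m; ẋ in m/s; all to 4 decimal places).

1 0.6540 0.1439 0.3868
2 0.9750 0.3204 0.8648
3 1.5800 0.1875 -1.5056

phase 1: p=0.0496, T=0.654, ωT=2.655567, cosh=7.151656, sinh=7.081397; start (x,ẋ)=(0.049100, 0.056100) → end (x,ẋ)=(0.143861, 0.386831)
phase 2: p=0.1294, T=0.321, ωT=1.303421, cosh=1.976735, sinh=1.705134; start (x,ẋ)=(0.143861, 0.386831) → end (x,ẋ)=(0.320428, 0.864786)
phase 3: p=0.6006, T=0.605, ωT=2.456603, cosh=5.875419, sinh=5.789693; start (x,ẋ)=(0.320428, 0.864786) → end (x,ẋ)=(0.187534, -1.505593)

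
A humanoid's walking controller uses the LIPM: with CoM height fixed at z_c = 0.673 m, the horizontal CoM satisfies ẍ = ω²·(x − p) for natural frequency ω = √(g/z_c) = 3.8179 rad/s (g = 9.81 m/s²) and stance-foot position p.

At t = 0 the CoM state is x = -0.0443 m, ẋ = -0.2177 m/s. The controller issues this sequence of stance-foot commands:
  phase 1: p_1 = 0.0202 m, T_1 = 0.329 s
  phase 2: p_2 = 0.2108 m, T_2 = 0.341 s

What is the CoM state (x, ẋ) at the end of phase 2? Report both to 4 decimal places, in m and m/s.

x = -0.9502, ẋ = -4.2323

phase 1: p=0.0202, T=0.329, ωT=1.256089, cosh=1.898213, sinh=1.613448; start (x,ẋ)=(-0.044300, -0.217700) → end (x,ẋ)=(-0.194235, -0.810560)
phase 2: p=0.2108, T=0.341, ωT=1.301904, cosh=1.974151, sinh=1.702138; start (x,ẋ)=(-0.194235, -0.810560) → end (x,ẋ)=(-0.950173, -4.232325)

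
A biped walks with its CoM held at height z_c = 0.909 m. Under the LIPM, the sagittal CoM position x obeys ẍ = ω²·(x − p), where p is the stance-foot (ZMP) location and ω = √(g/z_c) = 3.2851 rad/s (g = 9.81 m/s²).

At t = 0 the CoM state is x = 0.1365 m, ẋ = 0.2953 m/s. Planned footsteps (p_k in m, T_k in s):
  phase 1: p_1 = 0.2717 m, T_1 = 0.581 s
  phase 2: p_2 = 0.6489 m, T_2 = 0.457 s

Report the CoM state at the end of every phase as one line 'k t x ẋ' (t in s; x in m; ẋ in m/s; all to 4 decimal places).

phase 1: p=0.2717, T=0.581, ωT=1.908643, cosh=3.446107, sinh=3.297825; start (x,ẋ)=(0.136500, 0.295300) → end (x,ẋ)=(0.102230, -0.447079)
phase 2: p=0.6489, T=0.457, ωT=1.501291, cosh=2.355160, sinh=2.132317; start (x,ẋ)=(0.102230, -0.447079) → end (x,ẋ)=(-0.928788, -4.882296)

1 0.5810 0.1022 -0.4471
2 1.0380 -0.9288 -4.8823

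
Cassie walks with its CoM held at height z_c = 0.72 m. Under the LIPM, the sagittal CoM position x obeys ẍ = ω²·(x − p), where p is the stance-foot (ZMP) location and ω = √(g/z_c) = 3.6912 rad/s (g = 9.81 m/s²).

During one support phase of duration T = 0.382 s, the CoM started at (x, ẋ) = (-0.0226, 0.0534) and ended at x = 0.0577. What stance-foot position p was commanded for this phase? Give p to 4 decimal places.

p = -0.0674

ωT = 3.6912·0.382 = 1.410038; cosh(ωT) = 2.170123, sinh(ωT) = 1.925989
x(T) = p + (x₀−p)·cosh(ωT) + (ẋ₀/ω)·sinh(ωT) ⇒ p·(1 − cosh) = x(T) − x₀·cosh − (ẋ₀/ω)·sinh
numerator   = 0.0577 − (-0.0226)·2.170123 − (0.0534/3.6912)·1.925989 = 0.078882
denominator = 1 − 2.170123 = -1.170123
p = 0.078882 / -1.170123 = -0.0674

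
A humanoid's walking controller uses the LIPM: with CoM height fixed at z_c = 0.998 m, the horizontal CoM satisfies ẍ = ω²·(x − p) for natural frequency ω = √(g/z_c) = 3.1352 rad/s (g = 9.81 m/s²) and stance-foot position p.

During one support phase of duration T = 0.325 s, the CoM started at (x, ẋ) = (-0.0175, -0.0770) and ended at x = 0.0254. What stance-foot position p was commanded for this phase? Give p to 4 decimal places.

ωT = 3.1352·0.325 = 1.018940; cosh(ωT) = 1.565617, sinh(ωT) = 1.204640
x(T) = p + (x₀−p)·cosh(ωT) + (ẋ₀/ω)·sinh(ωT) ⇒ p·(1 − cosh) = x(T) − x₀·cosh − (ẋ₀/ω)·sinh
numerator   = 0.0254 − (-0.0175)·1.565617 − (-0.0770/3.1352)·1.204640 = 0.082384
denominator = 1 − 1.565617 = -0.565617
p = 0.082384 / -0.565617 = -0.1457

p = -0.1457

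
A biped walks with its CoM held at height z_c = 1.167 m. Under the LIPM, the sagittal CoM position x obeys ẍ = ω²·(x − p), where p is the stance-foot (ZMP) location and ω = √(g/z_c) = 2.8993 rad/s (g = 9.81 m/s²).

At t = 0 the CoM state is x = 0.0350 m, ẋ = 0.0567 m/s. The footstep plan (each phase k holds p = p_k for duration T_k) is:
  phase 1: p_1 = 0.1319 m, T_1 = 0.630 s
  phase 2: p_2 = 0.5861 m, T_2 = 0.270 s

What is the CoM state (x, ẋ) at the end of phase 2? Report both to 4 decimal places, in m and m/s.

phase 1: p=0.1319, T=0.630, ωT=1.826559, cosh=3.186720, sinh=3.025753; start (x,ẋ)=(0.035000, 0.056700) → end (x,ẋ)=(-0.117720, -0.669375)
phase 2: p=0.5861, T=0.270, ωT=0.782811, cosh=1.322366, sinh=0.865247; start (x,ẋ)=(-0.117720, -0.669375) → end (x,ẋ)=(-0.544371, -2.650769)

x = -0.5444, ẋ = -2.6508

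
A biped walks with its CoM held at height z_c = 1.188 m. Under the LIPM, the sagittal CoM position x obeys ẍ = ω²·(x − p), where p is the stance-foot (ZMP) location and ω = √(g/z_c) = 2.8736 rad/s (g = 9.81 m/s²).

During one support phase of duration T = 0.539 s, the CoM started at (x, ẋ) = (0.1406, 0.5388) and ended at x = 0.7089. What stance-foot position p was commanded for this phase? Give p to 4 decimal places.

ωT = 2.8736·0.539 = 1.548870; cosh(ωT) = 2.459319, sinh(ωT) = 2.246832
x(T) = p + (x₀−p)·cosh(ωT) + (ẋ₀/ω)·sinh(ωT) ⇒ p·(1 − cosh) = x(T) − x₀·cosh − (ẋ₀/ω)·sinh
numerator   = 0.7089 − (0.1406)·2.459319 − (0.5388/2.8736)·2.246832 = -0.058161
denominator = 1 − 2.459319 = -1.459319
p = -0.058161 / -1.459319 = 0.0399

p = 0.0399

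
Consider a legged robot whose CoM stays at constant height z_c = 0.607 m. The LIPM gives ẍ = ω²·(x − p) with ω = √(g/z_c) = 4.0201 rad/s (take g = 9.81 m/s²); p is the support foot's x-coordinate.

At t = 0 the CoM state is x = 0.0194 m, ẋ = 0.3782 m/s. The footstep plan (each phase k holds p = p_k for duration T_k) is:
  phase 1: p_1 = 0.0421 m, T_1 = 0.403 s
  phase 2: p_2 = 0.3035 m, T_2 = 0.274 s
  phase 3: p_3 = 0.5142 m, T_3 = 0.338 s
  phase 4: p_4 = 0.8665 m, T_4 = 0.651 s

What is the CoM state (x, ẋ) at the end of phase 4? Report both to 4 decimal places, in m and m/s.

x = 0.7860, ẋ = -0.1972

phase 1: p=0.0421, T=0.403, ωT=1.620100, cosh=2.625738, sinh=2.427859; start (x,ẋ)=(0.019400, 0.378200) → end (x,ẋ)=(0.210902, 0.771497)
phase 2: p=0.3035, T=0.274, ωT=1.101507, cosh=1.670534, sinh=1.338164; start (x,ẋ)=(0.210902, 0.771497) → end (x,ẋ)=(0.405619, 0.790676)
phase 3: p=0.5142, T=0.338, ωT=1.358794, cosh=2.074234, sinh=1.817263; start (x,ẋ)=(0.405619, 0.790676) → end (x,ẋ)=(0.646398, 0.846799)
phase 4: p=0.8665, T=0.651, ωT=2.617085, cosh=6.884380, sinh=6.811364; start (x,ẋ)=(0.646398, 0.846799) → end (x,ẋ)=(0.785989, -0.197228)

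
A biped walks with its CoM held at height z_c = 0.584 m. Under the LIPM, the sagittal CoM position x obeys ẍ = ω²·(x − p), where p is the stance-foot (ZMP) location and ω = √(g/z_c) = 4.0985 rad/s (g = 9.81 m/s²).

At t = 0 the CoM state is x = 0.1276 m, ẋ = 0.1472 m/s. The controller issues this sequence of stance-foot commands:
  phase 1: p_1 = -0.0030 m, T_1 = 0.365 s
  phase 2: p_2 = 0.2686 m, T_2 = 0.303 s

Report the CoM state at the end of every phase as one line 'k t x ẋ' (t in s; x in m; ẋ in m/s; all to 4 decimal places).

1 0.3650 0.3792 1.4796
2 0.6680 1.0489 3.4944

phase 1: p=-0.0030, T=0.365, ωT=1.495952, cosh=2.343811, sinh=2.119775; start (x,ẋ)=(0.127600, 0.147200) → end (x,ẋ)=(0.379235, 1.479649)
phase 2: p=0.2686, T=0.303, ωT=1.241845, cosh=1.875424, sinh=1.586573; start (x,ẋ)=(0.379235, 1.479649) → end (x,ẋ)=(1.048875, 3.494377)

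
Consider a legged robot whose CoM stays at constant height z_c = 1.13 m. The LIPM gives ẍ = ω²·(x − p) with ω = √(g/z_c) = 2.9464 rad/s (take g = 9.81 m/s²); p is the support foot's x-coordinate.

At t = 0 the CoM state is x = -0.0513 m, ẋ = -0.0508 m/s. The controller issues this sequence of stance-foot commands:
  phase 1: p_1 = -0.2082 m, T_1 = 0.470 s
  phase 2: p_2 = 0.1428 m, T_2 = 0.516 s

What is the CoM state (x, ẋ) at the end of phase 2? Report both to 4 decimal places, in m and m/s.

phase 1: p=-0.2082, T=0.470, ωT=1.384808, cosh=2.122215, sinh=1.871844; start (x,ẋ)=(-0.051300, -0.050800) → end (x,ẋ)=(0.092502, 0.757526)
phase 2: p=0.1428, T=0.516, ωT=1.520342, cosh=2.396214, sinh=2.177577; start (x,ẋ)=(0.092502, 0.757526) → end (x,ẋ)=(0.582136, 1.492485)

x = 0.5821, ẋ = 1.4925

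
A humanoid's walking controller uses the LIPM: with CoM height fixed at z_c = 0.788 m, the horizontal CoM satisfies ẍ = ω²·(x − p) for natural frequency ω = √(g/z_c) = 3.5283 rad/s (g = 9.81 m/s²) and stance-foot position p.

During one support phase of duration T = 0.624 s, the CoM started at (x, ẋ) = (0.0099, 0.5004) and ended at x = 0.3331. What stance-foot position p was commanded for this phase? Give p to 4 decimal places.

ωT = 3.5283·0.624 = 2.201659; cosh(ωT) = 4.575310, sinh(ωT) = 4.464690
x(T) = p + (x₀−p)·cosh(ωT) + (ẋ₀/ω)·sinh(ωT) ⇒ p·(1 − cosh) = x(T) − x₀·cosh − (ẋ₀/ω)·sinh
numerator   = 0.3331 − (0.0099)·4.575310 − (0.5004/3.5283)·4.464690 = -0.345399
denominator = 1 − 4.575310 = -3.575310
p = -0.345399 / -3.575310 = 0.0966

p = 0.0966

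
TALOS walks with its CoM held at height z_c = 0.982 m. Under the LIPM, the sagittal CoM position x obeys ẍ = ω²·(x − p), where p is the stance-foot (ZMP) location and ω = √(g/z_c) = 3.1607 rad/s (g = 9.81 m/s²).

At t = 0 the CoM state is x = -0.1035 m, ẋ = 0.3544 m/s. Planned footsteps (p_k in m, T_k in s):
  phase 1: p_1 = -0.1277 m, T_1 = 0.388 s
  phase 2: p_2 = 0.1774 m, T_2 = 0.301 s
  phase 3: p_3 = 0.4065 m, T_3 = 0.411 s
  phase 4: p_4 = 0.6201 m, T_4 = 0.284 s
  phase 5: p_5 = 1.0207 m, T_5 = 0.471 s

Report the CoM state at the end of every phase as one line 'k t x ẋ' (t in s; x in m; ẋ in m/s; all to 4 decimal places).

phase 1: p=-0.1277, T=0.388, ωT=1.226352, cosh=1.851066, sinh=1.557705; start (x,ẋ)=(-0.103500, 0.354400) → end (x,ẋ)=(0.091757, 0.775165)
phase 2: p=0.1774, T=0.301, ωT=0.951371, cosh=1.487734, sinh=1.101523; start (x,ẋ)=(0.091757, 0.775165) → end (x,ẋ)=(0.320135, 0.855064)
phase 3: p=0.4065, T=0.411, ωT=1.299048, cosh=1.969298, sinh=1.696506; start (x,ẋ)=(0.320135, 0.855064) → end (x,ẋ)=(0.695378, 1.220775)
phase 4: p=0.6201, T=0.284, ωT=0.897639, cosh=1.430667, sinh=1.023136; start (x,ẋ)=(0.695378, 1.220775) → end (x,ẋ)=(1.122968, 1.989956)
phase 5: p=1.0207, T=0.471, ωT=1.488690, cosh=2.328477, sinh=2.102809; start (x,ẋ)=(1.122968, 1.989956) → end (x,ẋ)=(2.582744, 5.313277)

1 0.3880 0.0918 0.7752
2 0.6890 0.3201 0.8551
3 1.1000 0.6954 1.2208
4 1.3840 1.1230 1.9900
5 1.8550 2.5827 5.3133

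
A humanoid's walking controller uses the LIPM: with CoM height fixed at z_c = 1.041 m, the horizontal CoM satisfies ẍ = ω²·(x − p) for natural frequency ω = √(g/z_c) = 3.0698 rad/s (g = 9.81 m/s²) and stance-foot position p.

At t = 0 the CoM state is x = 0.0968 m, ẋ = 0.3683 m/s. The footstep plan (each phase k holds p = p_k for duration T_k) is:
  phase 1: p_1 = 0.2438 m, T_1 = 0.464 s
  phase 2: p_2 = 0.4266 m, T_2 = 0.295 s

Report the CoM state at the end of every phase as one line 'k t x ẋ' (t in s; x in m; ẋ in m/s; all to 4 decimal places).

1 0.4640 0.1555 -0.0737
2 0.7590 0.0117 -0.9670

phase 1: p=0.2438, T=0.464, ωT=1.424387, cosh=2.197983, sinh=1.957327; start (x,ẋ)=(0.096800, 0.368300) → end (x,ẋ)=(0.155527, -0.073747)
phase 2: p=0.4266, T=0.295, ωT=0.905591, cosh=1.438848, sinh=1.034545; start (x,ẋ)=(0.155527, -0.073747) → end (x,ẋ)=(0.011714, -0.966997)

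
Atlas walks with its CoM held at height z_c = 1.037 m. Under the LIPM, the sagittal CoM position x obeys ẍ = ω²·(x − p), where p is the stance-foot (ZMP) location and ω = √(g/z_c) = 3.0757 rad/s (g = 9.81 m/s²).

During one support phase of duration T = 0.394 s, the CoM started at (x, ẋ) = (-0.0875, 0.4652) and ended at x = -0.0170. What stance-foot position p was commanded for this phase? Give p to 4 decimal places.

p = 0.1069

ωT = 3.0757·0.394 = 1.211826; cosh(ωT) = 1.828633, sinh(ωT) = 1.530980
x(T) = p + (x₀−p)·cosh(ωT) + (ẋ₀/ω)·sinh(ωT) ⇒ p·(1 − cosh) = x(T) − x₀·cosh − (ẋ₀/ω)·sinh
numerator   = -0.0170 − (-0.0875)·1.828633 − (0.4652/3.0757)·1.530980 = -0.088555
denominator = 1 − 1.828633 = -0.828633
p = -0.088555 / -0.828633 = 0.1069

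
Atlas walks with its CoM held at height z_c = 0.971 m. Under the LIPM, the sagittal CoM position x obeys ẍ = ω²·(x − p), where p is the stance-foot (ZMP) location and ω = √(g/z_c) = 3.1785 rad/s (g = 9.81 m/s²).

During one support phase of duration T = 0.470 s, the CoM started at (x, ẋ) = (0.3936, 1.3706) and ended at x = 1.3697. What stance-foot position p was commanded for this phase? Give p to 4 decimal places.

p = 0.3457

ωT = 3.1785·0.470 = 1.493895; cosh(ωT) = 2.339454, sinh(ωT) = 2.114958
x(T) = p + (x₀−p)·cosh(ωT) + (ẋ₀/ω)·sinh(ωT) ⇒ p·(1 − cosh) = x(T) − x₀·cosh − (ẋ₀/ω)·sinh
numerator   = 1.3697 − (0.3936)·2.339454 − (1.3706/3.1785)·2.114958 = -0.463099
denominator = 1 − 2.339454 = -1.339454
p = -0.463099 / -1.339454 = 0.3457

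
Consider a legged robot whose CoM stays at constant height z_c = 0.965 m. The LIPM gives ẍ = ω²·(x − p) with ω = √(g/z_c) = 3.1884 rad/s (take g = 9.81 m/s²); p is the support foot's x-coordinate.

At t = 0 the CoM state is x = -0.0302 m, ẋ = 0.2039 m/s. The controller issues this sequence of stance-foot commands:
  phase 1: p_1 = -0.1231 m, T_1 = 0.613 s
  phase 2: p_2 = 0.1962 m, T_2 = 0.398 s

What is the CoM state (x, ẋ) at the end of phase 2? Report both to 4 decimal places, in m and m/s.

phase 1: p=-0.1231, T=0.613, ωT=1.954489, cosh=3.600974, sinh=3.459337; start (x,ẋ)=(-0.030200, 0.203900) → end (x,ẋ)=(0.432657, 1.758903)
phase 2: p=0.1962, T=0.398, ωT=1.268983, cosh=1.919176, sinh=1.638058; start (x,ẋ)=(0.432657, 1.758903) → end (x,ẋ)=(1.553649, 4.610607)

x = 1.5536, ẋ = 4.6106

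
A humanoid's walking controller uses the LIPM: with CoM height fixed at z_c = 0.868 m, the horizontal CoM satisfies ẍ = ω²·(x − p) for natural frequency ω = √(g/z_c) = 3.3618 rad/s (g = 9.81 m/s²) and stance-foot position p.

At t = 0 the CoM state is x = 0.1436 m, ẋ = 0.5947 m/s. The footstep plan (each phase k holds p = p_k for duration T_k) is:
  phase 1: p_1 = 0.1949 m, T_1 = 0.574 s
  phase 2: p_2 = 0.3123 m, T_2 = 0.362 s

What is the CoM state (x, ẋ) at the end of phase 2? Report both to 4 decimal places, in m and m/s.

x = 1.5524, ẋ = 4.3187

phase 1: p=0.1949, T=0.574, ωT=1.929673, cosh=3.516227, sinh=3.371032; start (x,ẋ)=(0.143600, 0.594700) → end (x,ẋ)=(0.610851, 1.509731)
phase 2: p=0.3123, T=0.362, ωT=1.216972, cosh=1.836536, sinh=1.540410; start (x,ẋ)=(0.610851, 1.509731) → end (x,ẋ)=(1.552373, 4.318734)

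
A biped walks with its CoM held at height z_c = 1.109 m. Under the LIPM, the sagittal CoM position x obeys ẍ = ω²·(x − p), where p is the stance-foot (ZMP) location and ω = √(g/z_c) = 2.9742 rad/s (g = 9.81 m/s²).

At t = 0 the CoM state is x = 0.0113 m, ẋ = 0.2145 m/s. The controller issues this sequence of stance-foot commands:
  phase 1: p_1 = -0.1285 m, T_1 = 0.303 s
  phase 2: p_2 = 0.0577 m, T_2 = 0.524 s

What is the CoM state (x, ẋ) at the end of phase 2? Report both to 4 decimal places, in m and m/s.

phase 1: p=-0.1285, T=0.303, ωT=0.901183, cosh=1.434301, sinh=1.028212; start (x,ẋ)=(0.011300, 0.214500) → end (x,ẋ)=(0.146170, 0.735181)
phase 2: p=0.0577, T=0.524, ωT=1.558481, cosh=2.481026, sinh=2.270571; start (x,ẋ)=(0.146170, 0.735181) → end (x,ẋ)=(0.838451, 2.421455)

x = 0.8385, ẋ = 2.4215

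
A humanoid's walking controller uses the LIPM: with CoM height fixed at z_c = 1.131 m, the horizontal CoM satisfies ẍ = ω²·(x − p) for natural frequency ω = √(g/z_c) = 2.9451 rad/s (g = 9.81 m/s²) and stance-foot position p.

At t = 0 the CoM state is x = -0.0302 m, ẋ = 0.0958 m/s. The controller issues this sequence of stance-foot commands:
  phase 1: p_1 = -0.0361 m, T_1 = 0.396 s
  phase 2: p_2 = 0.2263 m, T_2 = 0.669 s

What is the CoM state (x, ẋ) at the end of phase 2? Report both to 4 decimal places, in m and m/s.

phase 1: p=-0.0361, T=0.396, ωT=1.166260, cosh=1.760747, sinh=1.449217; start (x,ẋ)=(-0.030200, 0.095800) → end (x,ẋ)=(0.021429, 0.193861)
phase 2: p=0.2263, T=0.669, ωT=1.970272, cosh=3.656023, sinh=3.516604; start (x,ẋ)=(0.021429, 0.193861) → end (x,ẋ)=(-0.291231, -1.413032)

x = -0.2912, ẋ = -1.4130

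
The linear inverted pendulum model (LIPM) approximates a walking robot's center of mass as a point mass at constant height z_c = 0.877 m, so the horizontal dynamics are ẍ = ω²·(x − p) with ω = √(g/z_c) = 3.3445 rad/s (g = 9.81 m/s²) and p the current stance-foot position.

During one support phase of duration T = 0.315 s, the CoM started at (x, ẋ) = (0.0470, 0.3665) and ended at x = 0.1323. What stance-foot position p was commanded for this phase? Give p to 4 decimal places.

p = 0.1337

ωT = 3.3445·0.315 = 1.053518; cosh(ωT) = 1.608215, sinh(ωT) = 1.259506
x(T) = p + (x₀−p)·cosh(ωT) + (ẋ₀/ω)·sinh(ωT) ⇒ p·(1 − cosh) = x(T) − x₀·cosh − (ẋ₀/ω)·sinh
numerator   = 0.1323 − (0.0470)·1.608215 − (0.3665/3.3445)·1.259506 = -0.081306
denominator = 1 − 1.608215 = -0.608215
p = -0.081306 / -0.608215 = 0.1337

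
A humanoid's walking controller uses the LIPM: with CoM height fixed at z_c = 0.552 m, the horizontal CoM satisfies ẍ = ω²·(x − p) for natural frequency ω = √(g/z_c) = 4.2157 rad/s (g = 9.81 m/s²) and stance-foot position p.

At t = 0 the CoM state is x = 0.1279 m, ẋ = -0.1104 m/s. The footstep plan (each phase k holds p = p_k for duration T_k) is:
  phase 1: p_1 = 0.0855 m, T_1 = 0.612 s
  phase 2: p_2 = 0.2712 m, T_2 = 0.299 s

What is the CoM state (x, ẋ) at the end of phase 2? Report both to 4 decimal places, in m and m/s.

x = 0.2954, ẋ = 0.3179

phase 1: p=0.0855, T=0.612, ωT=2.580008, cosh=6.636511, sinh=6.560738; start (x,ẋ)=(0.127900, -0.110400) → end (x,ẋ)=(0.195077, 0.440033)
phase 2: p=0.2712, T=0.299, ωT=1.260494, cosh=1.905339, sinh=1.621825; start (x,ẋ)=(0.195077, 0.440033) → end (x,ẋ)=(0.295445, 0.317946)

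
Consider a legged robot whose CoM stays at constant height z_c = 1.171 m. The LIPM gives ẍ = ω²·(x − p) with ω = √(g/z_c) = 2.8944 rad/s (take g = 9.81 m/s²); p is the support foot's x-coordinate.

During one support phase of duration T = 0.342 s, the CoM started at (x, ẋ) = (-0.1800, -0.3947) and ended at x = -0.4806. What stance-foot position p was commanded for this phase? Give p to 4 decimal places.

ωT = 2.8944·0.342 = 0.989885; cosh(ωT) = 1.531272, sinh(ωT) = 1.159652
x(T) = p + (x₀−p)·cosh(ωT) + (ẋ₀/ω)·sinh(ωT) ⇒ p·(1 − cosh) = x(T) − x₀·cosh − (ẋ₀/ω)·sinh
numerator   = -0.4806 − (-0.1800)·1.531272 − (-0.3947/2.8944)·1.159652 = -0.046833
denominator = 1 − 1.531272 = -0.531272
p = -0.046833 / -0.531272 = 0.0882

p = 0.0882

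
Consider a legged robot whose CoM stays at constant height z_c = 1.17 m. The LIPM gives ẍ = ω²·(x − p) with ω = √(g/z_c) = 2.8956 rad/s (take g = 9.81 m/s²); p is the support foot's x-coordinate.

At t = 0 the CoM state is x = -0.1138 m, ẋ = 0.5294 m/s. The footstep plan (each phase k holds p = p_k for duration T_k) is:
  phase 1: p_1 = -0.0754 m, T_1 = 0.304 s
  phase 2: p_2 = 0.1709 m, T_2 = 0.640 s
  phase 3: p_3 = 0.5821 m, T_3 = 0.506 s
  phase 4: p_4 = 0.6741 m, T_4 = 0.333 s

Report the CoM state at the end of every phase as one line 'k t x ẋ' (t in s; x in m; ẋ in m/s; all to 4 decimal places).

phase 1: p=-0.0754, T=0.304, ωT=0.880262, cosh=1.413103, sinh=0.998429; start (x,ẋ)=(-0.113800, 0.529400) → end (x,ẋ)=(0.052879, 0.637080)
phase 2: p=0.1709, T=0.640, ωT=1.853184, cosh=3.268419, sinh=3.111682; start (x,ẋ)=(0.052879, 0.637080) → end (x,ẋ)=(0.469779, 1.018853)
phase 3: p=0.5821, T=0.506, ωT=1.465174, cosh=2.279666, sinh=2.048628; start (x,ẋ)=(0.469779, 1.018853) → end (x,ẋ)=(1.046881, 1.656357)
phase 4: p=0.6741, T=0.333, ωT=0.964235, cosh=1.502027, sinh=1.120753; start (x,ẋ)=(1.046881, 1.656357) → end (x,ẋ)=(1.875127, 3.697663)

1 0.3040 0.0529 0.6371
2 0.9440 0.4698 1.0189
3 1.4500 1.0469 1.6564
4 1.7830 1.8751 3.6977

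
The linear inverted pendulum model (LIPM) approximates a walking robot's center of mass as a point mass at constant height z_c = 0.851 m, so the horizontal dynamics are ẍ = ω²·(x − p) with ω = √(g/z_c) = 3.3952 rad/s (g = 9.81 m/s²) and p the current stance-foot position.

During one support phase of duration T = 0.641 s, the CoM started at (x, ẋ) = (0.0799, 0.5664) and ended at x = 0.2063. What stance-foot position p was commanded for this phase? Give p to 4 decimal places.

ωT = 3.3952·0.641 = 2.176323; cosh(ωT) = 4.463649, sinh(ωT) = 4.350191
x(T) = p + (x₀−p)·cosh(ωT) + (ẋ₀/ω)·sinh(ωT) ⇒ p·(1 − cosh) = x(T) − x₀·cosh − (ẋ₀/ω)·sinh
numerator   = 0.2063 − (0.0799)·4.463649 − (0.5664/3.3952)·4.350191 = -0.876061
denominator = 1 − 4.463649 = -3.463649
p = -0.876061 / -3.463649 = 0.2529

p = 0.2529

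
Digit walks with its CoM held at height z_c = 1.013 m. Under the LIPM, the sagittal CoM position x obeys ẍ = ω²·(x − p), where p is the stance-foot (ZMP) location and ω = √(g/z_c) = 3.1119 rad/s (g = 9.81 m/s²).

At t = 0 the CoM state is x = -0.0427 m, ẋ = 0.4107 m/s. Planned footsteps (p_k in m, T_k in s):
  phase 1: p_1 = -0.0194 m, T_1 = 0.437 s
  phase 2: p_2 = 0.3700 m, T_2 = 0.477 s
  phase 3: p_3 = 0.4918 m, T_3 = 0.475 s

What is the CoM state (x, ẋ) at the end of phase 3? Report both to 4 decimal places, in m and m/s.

x = 0.5285, ẋ = 0.2698

phase 1: p=-0.0194, T=0.437, ωT=1.359900, cosh=2.076246, sinh=1.819559; start (x,ẋ)=(-0.042700, 0.410700) → end (x,ẋ)=(0.172364, 0.720783)
phase 2: p=0.3700, T=0.477, ωT=1.484376, cosh=2.319428, sinh=2.092785; start (x,ẋ)=(0.172364, 0.720783) → end (x,ẋ)=(0.396331, 0.384692)
phase 3: p=0.4918, T=0.475, ωT=1.478152, cosh=2.306448, sinh=2.078389; start (x,ẋ)=(0.396331, 0.384692) → end (x,ẋ)=(0.528535, 0.269803)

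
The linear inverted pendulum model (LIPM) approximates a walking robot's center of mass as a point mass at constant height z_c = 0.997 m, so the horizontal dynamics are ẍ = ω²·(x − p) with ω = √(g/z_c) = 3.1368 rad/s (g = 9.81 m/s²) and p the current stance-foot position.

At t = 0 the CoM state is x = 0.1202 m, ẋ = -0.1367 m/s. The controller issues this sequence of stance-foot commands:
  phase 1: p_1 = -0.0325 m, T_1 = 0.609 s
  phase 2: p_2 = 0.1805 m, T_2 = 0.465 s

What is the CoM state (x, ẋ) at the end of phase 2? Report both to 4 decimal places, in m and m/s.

phase 1: p=-0.0325, T=0.609, ωT=1.910311, cosh=3.451612, sinh=3.303578; start (x,ẋ)=(0.120200, -0.136700) → end (x,ẋ)=(0.350593, 1.110543)
phase 2: p=0.1805, T=0.465, ωT=1.458612, cosh=2.266273, sinh=2.033714; start (x,ẋ)=(0.350593, 1.110543) → end (x,ẋ)=(1.285988, 3.601879)

x = 1.2860, ẋ = 3.6019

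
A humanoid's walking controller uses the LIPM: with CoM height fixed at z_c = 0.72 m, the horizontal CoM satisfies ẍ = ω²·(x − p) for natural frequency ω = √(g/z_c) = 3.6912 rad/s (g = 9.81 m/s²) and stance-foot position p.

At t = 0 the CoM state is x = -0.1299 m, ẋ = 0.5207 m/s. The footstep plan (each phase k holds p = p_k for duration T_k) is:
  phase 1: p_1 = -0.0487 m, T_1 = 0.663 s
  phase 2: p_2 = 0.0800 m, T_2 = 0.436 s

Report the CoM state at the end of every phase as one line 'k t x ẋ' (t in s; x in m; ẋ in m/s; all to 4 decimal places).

phase 1: p=-0.0487, T=0.663, ωT=2.447266, cosh=5.821616, sinh=5.735086; start (x,ẋ)=(-0.129900, 0.520700) → end (x,ẋ)=(0.287606, 1.312364)
phase 2: p=0.0800, T=0.436, ωT=1.609363, cosh=2.599821, sinh=2.399806; start (x,ẋ)=(0.287606, 1.312364) → end (x,ẋ)=(1.472962, 5.250920)

1 0.6630 0.2876 1.3124
2 1.0990 1.4730 5.2509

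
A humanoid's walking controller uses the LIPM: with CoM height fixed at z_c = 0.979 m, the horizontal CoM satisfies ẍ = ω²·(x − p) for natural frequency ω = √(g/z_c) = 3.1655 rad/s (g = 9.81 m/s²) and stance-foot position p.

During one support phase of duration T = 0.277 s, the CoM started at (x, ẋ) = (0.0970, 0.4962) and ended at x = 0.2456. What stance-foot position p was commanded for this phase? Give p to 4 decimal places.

p = 0.1145

ωT = 3.1655·0.277 = 0.876844; cosh(ωT) = 1.409698, sinh(ωT) = 0.993604
x(T) = p + (x₀−p)·cosh(ωT) + (ẋ₀/ω)·sinh(ωT) ⇒ p·(1 − cosh) = x(T) − x₀·cosh − (ẋ₀/ω)·sinh
numerator   = 0.2456 − (0.0970)·1.409698 − (0.4962/3.1655)·0.993604 = -0.046891
denominator = 1 − 1.409698 = -0.409698
p = -0.046891 / -0.409698 = 0.1145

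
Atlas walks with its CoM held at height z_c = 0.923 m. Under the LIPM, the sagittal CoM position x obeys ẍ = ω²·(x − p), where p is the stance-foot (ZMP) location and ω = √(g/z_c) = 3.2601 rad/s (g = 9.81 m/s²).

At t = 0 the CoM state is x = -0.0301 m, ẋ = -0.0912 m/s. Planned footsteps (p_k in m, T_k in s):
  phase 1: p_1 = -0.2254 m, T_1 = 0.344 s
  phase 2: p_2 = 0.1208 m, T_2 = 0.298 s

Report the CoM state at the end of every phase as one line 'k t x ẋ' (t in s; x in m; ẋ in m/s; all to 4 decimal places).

1 0.3440 0.0678 0.7186
2 0.6420 0.2902 0.8896

phase 1: p=-0.2254, T=0.344, ωT=1.121474, cosh=1.697588, sinh=1.371789; start (x,ẋ)=(-0.030100, -0.091200) → end (x,ẋ)=(0.067764, 0.718594)
phase 2: p=0.1208, T=0.298, ωT=0.971510, cosh=1.510221, sinh=1.131710; start (x,ẋ)=(0.067764, 0.718594) → end (x,ẋ)=(0.290156, 0.889559)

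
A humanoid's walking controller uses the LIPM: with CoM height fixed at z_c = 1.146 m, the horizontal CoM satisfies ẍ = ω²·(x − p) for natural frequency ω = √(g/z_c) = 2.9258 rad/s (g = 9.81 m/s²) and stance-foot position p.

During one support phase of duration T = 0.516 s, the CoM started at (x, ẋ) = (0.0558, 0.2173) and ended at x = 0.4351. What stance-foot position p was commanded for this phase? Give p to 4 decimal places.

ωT = 2.9258·0.516 = 1.509713; cosh(ωT) = 2.373202, sinh(ωT) = 2.152229
x(T) = p + (x₀−p)·cosh(ωT) + (ẋ₀/ω)·sinh(ωT) ⇒ p·(1 − cosh) = x(T) − x₀·cosh − (ẋ₀/ω)·sinh
numerator   = 0.4351 − (0.0558)·2.373202 − (0.2173/2.9258)·2.152229 = 0.142829
denominator = 1 − 2.373202 = -1.373202
p = 0.142829 / -1.373202 = -0.1040

p = -0.1040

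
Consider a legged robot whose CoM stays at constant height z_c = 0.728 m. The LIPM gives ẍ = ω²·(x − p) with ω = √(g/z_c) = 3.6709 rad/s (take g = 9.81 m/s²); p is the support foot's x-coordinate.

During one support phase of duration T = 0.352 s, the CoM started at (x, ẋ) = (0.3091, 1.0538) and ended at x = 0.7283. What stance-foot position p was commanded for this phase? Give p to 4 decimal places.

ωT = 3.6709·0.352 = 1.292157; cosh(ωT) = 1.957654, sinh(ωT) = 1.682976
x(T) = p + (x₀−p)·cosh(ωT) + (ẋ₀/ω)·sinh(ωT) ⇒ p·(1 − cosh) = x(T) − x₀·cosh − (ẋ₀/ω)·sinh
numerator   = 0.7283 − (0.3091)·1.957654 − (1.0538/3.6709)·1.682976 = -0.359940
denominator = 1 − 1.957654 = -0.957654
p = -0.359940 / -0.957654 = 0.3759

p = 0.3759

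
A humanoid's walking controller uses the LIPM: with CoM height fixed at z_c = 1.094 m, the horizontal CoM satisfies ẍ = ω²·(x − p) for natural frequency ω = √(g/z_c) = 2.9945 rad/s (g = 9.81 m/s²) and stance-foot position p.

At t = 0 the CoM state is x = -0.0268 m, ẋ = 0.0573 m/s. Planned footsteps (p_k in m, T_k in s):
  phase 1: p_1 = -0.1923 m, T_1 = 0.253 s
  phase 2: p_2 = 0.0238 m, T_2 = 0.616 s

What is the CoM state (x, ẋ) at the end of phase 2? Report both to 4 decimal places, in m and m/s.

phase 1: p=-0.1923, T=0.253, ωT=0.757609, cosh=1.300977, sinh=0.832191; start (x,ẋ)=(-0.026800, 0.057300) → end (x,ẋ)=(0.038936, 0.486971)
phase 2: p=0.0238, T=0.616, ωT=1.844612, cosh=3.241866, sinh=3.083779; start (x,ẋ)=(0.038936, 0.486971) → end (x,ẋ)=(0.574358, 1.718466)

x = 0.5744, ẋ = 1.7185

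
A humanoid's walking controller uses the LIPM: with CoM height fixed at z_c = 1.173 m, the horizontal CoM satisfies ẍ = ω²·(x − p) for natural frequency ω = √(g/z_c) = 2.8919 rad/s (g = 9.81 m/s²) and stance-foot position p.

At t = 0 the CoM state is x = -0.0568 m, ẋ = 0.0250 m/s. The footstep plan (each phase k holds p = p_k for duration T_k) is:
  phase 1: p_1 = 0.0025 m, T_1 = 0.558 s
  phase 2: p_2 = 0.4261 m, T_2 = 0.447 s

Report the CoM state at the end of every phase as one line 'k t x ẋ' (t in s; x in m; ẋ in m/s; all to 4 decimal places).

phase 1: p=0.0025, T=0.558, ωT=1.613680, cosh=2.610205, sinh=2.411052; start (x,ẋ)=(-0.056800, 0.025000) → end (x,ẋ)=(-0.131442, -0.348215)
phase 2: p=0.4261, T=0.447, ωT=1.292679, cosh=1.958534, sinh=1.683999; start (x,ẋ)=(-0.131442, -0.348215) → end (x,ẋ)=(-0.868636, -3.397197)

1 0.5580 -0.1314 -0.3482
2 1.0050 -0.8686 -3.3972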